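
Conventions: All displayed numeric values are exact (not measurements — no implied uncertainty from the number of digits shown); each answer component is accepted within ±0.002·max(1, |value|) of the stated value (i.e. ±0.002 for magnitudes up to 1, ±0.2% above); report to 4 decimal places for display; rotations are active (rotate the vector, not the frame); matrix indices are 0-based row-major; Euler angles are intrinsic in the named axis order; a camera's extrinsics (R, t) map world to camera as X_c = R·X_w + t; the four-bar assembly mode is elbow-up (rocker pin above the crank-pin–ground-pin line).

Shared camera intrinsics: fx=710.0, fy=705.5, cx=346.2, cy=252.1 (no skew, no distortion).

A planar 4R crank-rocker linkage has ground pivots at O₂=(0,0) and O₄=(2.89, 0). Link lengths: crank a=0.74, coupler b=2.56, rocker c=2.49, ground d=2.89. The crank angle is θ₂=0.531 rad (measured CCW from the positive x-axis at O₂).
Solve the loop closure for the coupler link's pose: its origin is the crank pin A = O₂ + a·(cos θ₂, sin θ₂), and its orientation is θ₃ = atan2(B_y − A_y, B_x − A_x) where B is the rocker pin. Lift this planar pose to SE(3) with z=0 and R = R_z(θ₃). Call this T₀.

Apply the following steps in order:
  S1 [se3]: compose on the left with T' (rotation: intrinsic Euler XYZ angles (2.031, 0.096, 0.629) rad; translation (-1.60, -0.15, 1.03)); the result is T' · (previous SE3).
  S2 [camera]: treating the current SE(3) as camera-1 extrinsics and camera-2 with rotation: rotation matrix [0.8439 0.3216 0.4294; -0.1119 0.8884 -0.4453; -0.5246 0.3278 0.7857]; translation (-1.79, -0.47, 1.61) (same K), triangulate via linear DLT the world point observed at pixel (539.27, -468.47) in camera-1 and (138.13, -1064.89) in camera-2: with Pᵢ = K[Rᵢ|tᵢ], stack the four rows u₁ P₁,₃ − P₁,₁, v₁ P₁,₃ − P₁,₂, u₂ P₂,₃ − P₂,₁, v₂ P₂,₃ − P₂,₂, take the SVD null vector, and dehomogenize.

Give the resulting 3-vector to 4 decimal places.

source (fourbar_fk): coupler pose = R=[0.6140 -0.7893 0.0000; 0.7893 0.6140 0.0000; 0.0000 0.0000 1.0000], t=(0.6381, 0.3747, 0.0000)
after S1 (compose_se3): R=[0.0320 -0.9949 0.0959; -0.4411 -0.1001 -0.8918; 0.8969 -0.0138 -0.4421], t=(-1.3058, -0.4259, 1.6504)
after S2 (triangulate): (1.4351, -1.7301, 1.5921)

result = (1.4351, -1.7301, 1.5921)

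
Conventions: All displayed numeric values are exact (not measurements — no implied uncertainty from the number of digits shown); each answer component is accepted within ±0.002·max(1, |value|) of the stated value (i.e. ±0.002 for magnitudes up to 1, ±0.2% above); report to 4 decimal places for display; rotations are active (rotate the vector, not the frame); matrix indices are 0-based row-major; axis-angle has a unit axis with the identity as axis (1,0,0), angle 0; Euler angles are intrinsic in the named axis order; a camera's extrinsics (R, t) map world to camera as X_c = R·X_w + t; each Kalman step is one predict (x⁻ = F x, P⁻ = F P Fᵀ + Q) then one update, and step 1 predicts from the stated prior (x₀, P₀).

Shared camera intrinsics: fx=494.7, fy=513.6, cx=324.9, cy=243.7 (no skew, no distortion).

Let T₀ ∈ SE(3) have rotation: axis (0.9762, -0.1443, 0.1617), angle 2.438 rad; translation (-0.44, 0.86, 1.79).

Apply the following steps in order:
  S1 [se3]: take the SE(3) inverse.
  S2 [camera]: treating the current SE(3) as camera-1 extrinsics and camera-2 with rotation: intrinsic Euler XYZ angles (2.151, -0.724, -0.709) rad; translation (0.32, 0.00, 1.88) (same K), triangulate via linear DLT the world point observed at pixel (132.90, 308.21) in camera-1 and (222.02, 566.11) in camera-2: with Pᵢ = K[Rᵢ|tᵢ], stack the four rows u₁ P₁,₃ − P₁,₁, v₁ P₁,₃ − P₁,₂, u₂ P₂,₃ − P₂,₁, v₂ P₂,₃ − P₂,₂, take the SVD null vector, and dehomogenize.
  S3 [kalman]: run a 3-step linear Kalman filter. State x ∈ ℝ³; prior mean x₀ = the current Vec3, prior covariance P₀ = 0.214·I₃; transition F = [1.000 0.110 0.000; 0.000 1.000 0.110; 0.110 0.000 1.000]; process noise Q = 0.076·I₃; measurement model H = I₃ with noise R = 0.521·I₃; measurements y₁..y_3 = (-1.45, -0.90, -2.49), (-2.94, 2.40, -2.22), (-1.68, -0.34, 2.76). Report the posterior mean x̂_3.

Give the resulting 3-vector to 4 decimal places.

result = (-1.7130, -0.2390, -0.3901)

after S1 (invert_se3): R=[0.9172 -0.1437 0.3716; -0.3529 -0.7258 0.5905; 0.1849 -0.6728 -0.7164], t=(-0.1380, -0.5881, 1.9423)
after S2 (triangulate): (-1.1243, -1.3892, -0.7078)
after S3 (kf_track): (-1.7130, -0.2390, -0.3901)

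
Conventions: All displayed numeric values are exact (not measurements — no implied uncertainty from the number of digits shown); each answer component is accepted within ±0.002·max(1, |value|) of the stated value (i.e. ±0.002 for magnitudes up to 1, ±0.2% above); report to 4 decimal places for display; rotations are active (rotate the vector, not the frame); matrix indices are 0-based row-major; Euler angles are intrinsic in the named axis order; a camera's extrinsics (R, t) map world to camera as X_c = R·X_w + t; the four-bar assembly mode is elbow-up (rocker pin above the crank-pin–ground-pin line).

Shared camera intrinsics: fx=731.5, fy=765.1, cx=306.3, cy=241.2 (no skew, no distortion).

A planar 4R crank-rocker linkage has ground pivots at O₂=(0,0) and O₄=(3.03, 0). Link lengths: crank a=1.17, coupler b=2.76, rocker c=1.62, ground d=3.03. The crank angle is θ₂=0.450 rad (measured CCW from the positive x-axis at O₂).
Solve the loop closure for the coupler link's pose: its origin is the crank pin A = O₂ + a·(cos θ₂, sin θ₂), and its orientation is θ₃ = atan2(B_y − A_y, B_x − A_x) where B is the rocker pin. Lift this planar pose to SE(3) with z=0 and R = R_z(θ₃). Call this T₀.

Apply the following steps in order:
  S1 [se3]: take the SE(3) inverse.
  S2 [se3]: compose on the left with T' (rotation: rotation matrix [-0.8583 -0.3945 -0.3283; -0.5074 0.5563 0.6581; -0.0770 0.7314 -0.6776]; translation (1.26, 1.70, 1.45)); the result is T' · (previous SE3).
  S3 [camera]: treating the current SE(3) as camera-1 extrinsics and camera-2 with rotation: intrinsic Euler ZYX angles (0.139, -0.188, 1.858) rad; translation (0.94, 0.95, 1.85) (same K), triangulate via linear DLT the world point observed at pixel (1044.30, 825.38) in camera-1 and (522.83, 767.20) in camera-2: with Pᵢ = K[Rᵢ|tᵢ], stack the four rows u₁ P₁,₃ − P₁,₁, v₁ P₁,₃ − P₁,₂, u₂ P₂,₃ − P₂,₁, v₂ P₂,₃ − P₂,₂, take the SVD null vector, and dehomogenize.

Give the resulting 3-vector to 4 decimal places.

result = (0.0021, 0.3695, -0.8973)

source (fourbar_fk): coupler pose = R=[0.9325 -0.3612 0.0000; 0.3612 0.9325 0.0000; 0.0000 0.0000 1.0000], t=(1.0535, 0.5089, 0.0000)
after S1 (invert_se3): R=[0.9325 0.3612 0.0000; -0.3612 0.9325 0.0000; 0.0000 0.0000 1.0000], t=(-1.1662, -0.0940, 0.0000)
after S2 (compose_se3): R=[-0.6578 -0.6779 -0.3283; -0.6741 0.3354 0.6581; -0.3360 0.6542 -0.6776], t=(2.2980, 2.2395, 1.4711)
after S3 (triangulate): (0.0021, 0.3695, -0.8973)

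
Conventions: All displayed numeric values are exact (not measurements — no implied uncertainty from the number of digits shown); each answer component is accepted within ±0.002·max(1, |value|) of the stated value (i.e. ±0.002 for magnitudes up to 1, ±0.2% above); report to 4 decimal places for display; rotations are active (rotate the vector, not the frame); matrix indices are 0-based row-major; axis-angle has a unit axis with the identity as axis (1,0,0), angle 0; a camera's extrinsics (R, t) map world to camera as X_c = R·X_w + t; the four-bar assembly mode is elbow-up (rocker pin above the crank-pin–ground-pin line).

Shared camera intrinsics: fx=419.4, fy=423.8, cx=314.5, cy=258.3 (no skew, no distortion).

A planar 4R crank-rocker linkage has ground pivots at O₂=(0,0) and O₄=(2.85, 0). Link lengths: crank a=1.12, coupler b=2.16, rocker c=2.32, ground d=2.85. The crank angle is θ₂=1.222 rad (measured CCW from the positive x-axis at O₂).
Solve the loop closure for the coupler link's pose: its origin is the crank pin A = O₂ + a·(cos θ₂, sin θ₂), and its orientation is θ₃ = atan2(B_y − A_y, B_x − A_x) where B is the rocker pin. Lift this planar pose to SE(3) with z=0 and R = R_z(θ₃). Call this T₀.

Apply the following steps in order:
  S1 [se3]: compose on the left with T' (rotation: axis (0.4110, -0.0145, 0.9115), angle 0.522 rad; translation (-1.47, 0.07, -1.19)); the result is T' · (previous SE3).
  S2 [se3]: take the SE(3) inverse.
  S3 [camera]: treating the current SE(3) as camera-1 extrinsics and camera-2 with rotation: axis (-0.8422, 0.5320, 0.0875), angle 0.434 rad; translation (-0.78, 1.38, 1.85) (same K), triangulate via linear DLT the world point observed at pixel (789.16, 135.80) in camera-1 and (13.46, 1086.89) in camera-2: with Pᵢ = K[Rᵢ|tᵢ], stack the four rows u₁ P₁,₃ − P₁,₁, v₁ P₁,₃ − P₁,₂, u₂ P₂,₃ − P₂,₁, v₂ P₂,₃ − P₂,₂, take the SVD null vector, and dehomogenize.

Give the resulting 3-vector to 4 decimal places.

result = (-0.4555, 1.9872, 0.5464)

source (fourbar_fk): coupler pose = R=[0.8396 -0.5433 0.0000; 0.5433 0.8396 0.0000; 0.0000 0.0000 1.0000], t=(0.3828, 1.0526, 0.0000)
after S1 (compose_se3): R=[0.4993 -0.8654 0.0427; 0.8518 0.4813 -0.2067; 0.1583 0.1395 0.9775], t=(-1.6088, 1.1561, -0.9543)
after S2 (invert_se3): R=[0.4993 0.8518 0.1583; -0.8654 0.4813 0.1395; 0.0427 -0.2067 0.9775], t=(-0.0304, -1.8155, 1.2404)
after S3 (triangulate): (-0.4555, 1.9872, 0.5464)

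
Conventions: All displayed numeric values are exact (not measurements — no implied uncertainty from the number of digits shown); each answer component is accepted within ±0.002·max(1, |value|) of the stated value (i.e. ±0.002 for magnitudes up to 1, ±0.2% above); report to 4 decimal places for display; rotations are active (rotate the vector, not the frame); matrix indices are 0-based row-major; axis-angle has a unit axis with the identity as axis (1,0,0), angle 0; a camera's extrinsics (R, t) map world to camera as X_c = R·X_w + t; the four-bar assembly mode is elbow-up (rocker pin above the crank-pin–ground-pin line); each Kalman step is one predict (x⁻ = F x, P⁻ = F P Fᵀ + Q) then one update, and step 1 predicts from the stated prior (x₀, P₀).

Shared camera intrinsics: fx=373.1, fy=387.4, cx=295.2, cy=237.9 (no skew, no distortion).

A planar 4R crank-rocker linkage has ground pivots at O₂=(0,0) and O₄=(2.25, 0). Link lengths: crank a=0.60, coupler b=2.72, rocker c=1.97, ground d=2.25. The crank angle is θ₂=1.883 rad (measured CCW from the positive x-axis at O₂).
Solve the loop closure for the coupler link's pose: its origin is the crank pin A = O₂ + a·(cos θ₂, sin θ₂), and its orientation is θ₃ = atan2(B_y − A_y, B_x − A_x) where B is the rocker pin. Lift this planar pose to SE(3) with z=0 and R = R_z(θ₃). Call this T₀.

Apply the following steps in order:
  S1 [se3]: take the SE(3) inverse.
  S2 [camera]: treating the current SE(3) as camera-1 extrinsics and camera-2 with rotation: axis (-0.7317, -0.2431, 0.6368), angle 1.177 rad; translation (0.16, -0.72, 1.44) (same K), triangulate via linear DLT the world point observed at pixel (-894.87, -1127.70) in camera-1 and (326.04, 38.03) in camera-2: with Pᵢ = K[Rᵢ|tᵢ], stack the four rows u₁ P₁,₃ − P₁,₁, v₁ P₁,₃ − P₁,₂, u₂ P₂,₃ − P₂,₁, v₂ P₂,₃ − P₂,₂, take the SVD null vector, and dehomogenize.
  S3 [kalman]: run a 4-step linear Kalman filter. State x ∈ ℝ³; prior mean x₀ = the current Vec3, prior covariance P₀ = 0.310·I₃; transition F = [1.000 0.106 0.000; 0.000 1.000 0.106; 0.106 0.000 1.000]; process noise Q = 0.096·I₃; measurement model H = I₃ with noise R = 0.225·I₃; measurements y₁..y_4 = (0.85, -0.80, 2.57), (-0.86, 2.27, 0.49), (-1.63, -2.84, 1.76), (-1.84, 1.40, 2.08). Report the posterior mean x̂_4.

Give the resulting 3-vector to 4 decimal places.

source (fourbar_fk): coupler pose = R=[0.8581 -0.5134 0.0000; 0.5134 0.8581 0.0000; 0.0000 0.0000 1.0000], t=(-0.1843, 0.5710, 0.0000)
after S1 (invert_se3): R=[0.8581 0.5134 0.0000; -0.5134 0.8581 0.0000; 0.0000 0.0000 1.0000], t=(-0.1350, -0.5846, 0.0000)
after S2 (triangulate): (-0.6175, -1.6069, 0.4671)
after S3 (kf_track): (-1.3825, 0.2484, 1.6757)

result = (-1.3825, 0.2484, 1.6757)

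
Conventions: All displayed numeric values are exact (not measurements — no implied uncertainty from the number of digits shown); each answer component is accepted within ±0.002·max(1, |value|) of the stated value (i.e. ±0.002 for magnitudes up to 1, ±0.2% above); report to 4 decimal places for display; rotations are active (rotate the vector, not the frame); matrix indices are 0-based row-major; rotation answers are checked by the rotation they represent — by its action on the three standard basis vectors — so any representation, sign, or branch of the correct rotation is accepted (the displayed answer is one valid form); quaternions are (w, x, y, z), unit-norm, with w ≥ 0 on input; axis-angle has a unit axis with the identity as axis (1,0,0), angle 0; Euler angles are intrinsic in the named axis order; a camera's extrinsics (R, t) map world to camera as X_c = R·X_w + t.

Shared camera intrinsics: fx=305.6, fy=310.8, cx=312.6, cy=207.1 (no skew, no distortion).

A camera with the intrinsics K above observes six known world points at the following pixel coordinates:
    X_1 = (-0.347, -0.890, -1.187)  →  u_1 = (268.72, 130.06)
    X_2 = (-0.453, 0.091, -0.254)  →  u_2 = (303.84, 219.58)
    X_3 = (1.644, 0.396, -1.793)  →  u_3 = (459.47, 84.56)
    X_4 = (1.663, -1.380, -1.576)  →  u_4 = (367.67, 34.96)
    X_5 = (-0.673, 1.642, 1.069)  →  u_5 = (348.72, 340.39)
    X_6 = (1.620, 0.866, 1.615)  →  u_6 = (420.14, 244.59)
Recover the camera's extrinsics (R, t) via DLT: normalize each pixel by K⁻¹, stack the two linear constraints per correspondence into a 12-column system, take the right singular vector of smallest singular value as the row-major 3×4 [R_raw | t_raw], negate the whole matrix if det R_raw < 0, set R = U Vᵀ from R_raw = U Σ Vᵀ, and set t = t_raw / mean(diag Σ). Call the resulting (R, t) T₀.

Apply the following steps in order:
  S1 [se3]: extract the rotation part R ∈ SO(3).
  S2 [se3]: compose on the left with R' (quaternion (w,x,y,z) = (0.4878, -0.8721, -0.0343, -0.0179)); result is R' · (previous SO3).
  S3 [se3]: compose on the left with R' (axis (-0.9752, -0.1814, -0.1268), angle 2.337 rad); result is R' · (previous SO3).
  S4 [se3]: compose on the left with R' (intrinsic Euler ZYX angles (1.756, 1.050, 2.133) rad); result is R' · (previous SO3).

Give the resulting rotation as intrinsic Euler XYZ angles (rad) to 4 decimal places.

source (pnp_recover): camera pose = R=[0.8559 0.5118 0.0746; -0.4689 0.7072 0.5291; 0.2181 -0.4878 0.8453], t=(0.2299, 0.0400, 4.9005)
after S1 (rot_of_se3): [0.8559 0.5118 0.0746; -0.4689 0.7072 0.5291; 0.2181 -0.4878 0.8453]
after S2 (compose_so3): [0.8166 0.5660 0.1133; 0.4667 -0.7630 0.4473; 0.3396 -0.3124 -0.8872]
after S3 (compose_so3): [0.9580 0.1962 0.2090; 0.1243 0.3727 -0.9196; -0.2583 0.9070 0.3327]
after S4 (compose_so3): [-0.2763 0.9584 -0.0717; 0.6475 0.1305 -0.7508; -0.7102 -0.2538 -0.6566]

rotation (euler_xyz) = (2.2894, -0.0717, -1.8514)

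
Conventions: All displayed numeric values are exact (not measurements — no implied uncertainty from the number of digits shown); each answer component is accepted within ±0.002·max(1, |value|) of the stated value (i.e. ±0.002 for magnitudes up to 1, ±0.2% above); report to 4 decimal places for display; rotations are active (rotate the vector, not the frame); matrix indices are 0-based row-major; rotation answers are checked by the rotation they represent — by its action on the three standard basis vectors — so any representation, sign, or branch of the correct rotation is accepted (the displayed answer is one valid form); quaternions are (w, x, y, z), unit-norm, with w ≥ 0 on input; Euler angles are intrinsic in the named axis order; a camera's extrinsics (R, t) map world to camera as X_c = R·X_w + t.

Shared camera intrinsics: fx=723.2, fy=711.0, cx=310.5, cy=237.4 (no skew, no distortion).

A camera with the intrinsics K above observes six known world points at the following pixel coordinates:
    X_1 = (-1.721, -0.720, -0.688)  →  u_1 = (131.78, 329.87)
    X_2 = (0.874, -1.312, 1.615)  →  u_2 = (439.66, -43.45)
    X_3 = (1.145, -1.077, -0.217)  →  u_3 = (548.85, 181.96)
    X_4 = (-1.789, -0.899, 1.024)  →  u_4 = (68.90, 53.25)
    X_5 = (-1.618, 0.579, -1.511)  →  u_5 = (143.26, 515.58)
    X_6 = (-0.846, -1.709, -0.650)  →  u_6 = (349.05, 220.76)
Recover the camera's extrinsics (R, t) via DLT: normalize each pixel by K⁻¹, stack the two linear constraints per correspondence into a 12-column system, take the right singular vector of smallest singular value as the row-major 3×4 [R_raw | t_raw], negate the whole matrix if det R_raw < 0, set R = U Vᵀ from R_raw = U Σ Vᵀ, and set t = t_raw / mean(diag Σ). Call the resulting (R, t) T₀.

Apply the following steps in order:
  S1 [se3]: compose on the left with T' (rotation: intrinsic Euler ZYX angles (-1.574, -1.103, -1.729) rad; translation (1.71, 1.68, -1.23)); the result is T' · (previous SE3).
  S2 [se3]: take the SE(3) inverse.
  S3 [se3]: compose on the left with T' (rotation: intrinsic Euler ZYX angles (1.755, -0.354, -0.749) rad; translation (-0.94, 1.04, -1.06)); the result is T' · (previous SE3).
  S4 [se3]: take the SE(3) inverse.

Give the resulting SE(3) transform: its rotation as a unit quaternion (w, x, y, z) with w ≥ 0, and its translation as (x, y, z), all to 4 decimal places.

source (pnp_recover): camera pose = R=[0.8945 -0.3471 -0.2817; -0.1036 0.4519 -0.8860; 0.4349 0.8217 0.3683], t=(0.1600, 0.0300, 5.3800)
after S1 (compose_se3): R=[0.4446 0.7391 0.5060; -0.3746 -0.3597 0.8545; 0.8136 -0.5695 0.1170], t=(7.0153, 0.8079, -1.4827)
after S2 (invert_se3): R=[0.4446 -0.3746 0.8136; 0.7391 -0.3597 -0.5695; 0.5060 0.8545 0.1170], t=(-1.6097, -5.7389, -4.0670)
after S3 (compose_se3): R=[-0.9557 -0.1934 0.2220; 0.2929 -0.7005 0.6507; 0.0297 0.6869 0.7261], t=(6.2498, 0.5161, -0.7465)
after S4 (invert_se3): R=[-0.9557 0.2929 0.0297; -0.1934 -0.7005 0.6869; 0.2220 0.6507 0.7261], t=(5.8438, 2.0828, -1.1811)

rotation (quat) = (0.1322, -0.0684, -0.3637, -0.9196), translation = (5.8438, 2.0828, -1.1811)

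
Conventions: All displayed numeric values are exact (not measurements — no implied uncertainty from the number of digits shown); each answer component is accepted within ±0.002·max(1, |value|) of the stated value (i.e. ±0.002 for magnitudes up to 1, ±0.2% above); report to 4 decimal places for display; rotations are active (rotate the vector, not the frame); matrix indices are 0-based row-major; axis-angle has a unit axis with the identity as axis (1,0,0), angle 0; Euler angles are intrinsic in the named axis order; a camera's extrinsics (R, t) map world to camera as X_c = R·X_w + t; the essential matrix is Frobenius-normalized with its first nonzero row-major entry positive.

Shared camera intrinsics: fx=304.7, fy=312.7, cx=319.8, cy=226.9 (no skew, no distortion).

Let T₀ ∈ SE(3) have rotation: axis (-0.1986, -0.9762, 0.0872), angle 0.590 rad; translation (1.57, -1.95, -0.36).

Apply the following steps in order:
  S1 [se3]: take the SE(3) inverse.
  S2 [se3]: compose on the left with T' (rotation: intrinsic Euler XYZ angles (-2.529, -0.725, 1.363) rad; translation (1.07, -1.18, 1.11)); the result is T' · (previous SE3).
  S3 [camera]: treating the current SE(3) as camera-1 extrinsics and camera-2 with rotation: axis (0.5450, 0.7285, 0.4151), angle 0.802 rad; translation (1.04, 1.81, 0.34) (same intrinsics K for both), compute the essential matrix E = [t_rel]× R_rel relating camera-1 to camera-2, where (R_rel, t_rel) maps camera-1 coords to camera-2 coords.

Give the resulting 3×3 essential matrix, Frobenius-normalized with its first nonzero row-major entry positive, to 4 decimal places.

after S1 (invert_se3): R=[0.8376 0.0813 0.5402; -0.0157 0.9920 -0.1249; -0.5460 0.0961 0.8322], t=(-0.9621, 1.9142, 1.3443)
after S2 (compose_se3): R=[0.5030 -0.7777 -0.3770; -0.8311 -0.5549 0.0359; -0.2371 0.2953 -0.9255], t=(-1.3720, -0.9442, 1.7249)
after S3 (essential): [0.0530 -0.0046 0.0240; 0.6262 -0.0981 0.3079; -0.2234 -0.6194 0.2578]

matrix = [0.0530 -0.0046 0.0240; 0.6262 -0.0981 0.3079; -0.2234 -0.6194 0.2578]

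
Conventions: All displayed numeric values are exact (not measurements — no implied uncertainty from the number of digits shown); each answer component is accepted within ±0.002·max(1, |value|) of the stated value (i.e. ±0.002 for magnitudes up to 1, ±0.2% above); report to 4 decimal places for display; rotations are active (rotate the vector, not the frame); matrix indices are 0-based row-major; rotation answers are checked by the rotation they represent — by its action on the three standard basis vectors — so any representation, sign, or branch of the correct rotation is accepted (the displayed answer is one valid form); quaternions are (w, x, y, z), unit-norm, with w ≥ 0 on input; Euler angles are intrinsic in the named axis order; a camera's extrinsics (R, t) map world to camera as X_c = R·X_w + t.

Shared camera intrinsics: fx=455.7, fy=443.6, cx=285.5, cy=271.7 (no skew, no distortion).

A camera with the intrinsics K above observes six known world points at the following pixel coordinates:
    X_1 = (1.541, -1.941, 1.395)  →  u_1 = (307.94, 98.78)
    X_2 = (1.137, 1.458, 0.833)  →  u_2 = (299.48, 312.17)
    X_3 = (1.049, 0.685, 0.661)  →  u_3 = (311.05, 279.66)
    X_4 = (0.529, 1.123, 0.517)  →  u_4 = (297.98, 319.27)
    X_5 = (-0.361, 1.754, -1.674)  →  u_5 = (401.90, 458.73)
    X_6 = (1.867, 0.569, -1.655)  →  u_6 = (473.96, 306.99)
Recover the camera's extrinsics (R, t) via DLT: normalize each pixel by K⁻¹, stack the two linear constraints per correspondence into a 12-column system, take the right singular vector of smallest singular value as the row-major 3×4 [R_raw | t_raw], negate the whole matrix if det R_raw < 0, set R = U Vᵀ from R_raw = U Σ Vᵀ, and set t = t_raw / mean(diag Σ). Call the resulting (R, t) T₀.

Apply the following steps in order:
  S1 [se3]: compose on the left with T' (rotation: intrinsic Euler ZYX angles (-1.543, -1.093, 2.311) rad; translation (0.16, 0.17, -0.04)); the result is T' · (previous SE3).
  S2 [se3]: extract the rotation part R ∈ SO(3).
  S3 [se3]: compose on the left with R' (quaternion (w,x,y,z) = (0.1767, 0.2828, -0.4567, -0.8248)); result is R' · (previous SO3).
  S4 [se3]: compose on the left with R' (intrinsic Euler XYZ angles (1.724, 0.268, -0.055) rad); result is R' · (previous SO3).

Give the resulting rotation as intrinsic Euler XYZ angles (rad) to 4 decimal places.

source (pnp_recover): camera pose = R=[0.5575 -0.0960 -0.8246; -0.3649 0.8639 -0.3473; 0.7457 0.4945 0.4466], t=(0.4301, 0.1500, 5.7912)
after S1 (compose_se3): R=[-0.2782 -0.9561 -0.0923; -0.9503 0.2879 -0.1186; 0.1399 0.0547 -0.9886], t=(-4.1161, -3.5182, -1.4031)
after S2 (rot_of_se3): [-0.2782 -0.9561 -0.0923; -0.9503 0.2879 -0.1186; 0.1399 0.0547 -0.9886]
after S3 (compose_so3): [0.0969 0.7187 0.6886; 0.7389 0.4115 -0.5335; -0.6668 0.5605 -0.4912]
after S4 (compose_so3): [-0.0441 0.8622 0.5046; 0.5596 -0.3971 0.7274; 0.8276 0.3145 -0.4650]

rotation (euler_xyz) = (-2.1396, 0.5289, -1.6219)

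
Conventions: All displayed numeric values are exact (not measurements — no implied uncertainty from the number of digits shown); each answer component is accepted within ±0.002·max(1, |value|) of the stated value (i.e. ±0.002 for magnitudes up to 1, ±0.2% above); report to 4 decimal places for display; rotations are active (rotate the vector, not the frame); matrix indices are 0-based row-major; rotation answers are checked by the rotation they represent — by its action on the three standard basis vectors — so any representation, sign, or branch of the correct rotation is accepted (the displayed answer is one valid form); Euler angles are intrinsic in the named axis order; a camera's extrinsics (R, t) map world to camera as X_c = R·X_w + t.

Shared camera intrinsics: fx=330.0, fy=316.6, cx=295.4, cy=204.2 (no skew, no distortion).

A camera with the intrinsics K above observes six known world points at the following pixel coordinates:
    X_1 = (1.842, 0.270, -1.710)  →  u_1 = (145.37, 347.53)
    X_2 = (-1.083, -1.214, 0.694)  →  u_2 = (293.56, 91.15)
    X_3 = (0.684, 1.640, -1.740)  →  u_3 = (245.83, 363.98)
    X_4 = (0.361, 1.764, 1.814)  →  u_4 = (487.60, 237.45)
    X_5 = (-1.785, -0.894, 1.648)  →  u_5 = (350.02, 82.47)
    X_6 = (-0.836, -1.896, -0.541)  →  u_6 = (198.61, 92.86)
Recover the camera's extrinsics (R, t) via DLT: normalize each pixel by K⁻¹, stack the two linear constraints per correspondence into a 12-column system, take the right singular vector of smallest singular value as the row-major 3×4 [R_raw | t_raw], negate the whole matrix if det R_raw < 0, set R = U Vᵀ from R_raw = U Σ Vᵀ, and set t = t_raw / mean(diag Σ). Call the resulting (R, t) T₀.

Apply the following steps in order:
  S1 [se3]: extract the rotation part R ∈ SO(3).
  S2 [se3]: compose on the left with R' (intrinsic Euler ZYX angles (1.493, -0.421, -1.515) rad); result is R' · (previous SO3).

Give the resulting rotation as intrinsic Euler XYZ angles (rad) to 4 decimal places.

rotation (euler_xyz) = (-0.6202, 0.1997, 0.2015)

source (pnp_recover): camera pose = R=[0.0014 0.5130 0.8584; 0.2477 0.8315 -0.4973; -0.9688 0.2133 -0.1260], t=(-0.0001, -0.2099, 4.4299)
after S1 (rot_of_se3): [0.0014 0.5130 0.8584; 0.2477 0.8315 -0.4973; -0.9688 0.2133 -0.1260]
after S2 (compose_so3): [0.9603 -0.1962 0.1984; 0.0499 0.8203 0.5697; -0.2745 -0.5372 0.7976]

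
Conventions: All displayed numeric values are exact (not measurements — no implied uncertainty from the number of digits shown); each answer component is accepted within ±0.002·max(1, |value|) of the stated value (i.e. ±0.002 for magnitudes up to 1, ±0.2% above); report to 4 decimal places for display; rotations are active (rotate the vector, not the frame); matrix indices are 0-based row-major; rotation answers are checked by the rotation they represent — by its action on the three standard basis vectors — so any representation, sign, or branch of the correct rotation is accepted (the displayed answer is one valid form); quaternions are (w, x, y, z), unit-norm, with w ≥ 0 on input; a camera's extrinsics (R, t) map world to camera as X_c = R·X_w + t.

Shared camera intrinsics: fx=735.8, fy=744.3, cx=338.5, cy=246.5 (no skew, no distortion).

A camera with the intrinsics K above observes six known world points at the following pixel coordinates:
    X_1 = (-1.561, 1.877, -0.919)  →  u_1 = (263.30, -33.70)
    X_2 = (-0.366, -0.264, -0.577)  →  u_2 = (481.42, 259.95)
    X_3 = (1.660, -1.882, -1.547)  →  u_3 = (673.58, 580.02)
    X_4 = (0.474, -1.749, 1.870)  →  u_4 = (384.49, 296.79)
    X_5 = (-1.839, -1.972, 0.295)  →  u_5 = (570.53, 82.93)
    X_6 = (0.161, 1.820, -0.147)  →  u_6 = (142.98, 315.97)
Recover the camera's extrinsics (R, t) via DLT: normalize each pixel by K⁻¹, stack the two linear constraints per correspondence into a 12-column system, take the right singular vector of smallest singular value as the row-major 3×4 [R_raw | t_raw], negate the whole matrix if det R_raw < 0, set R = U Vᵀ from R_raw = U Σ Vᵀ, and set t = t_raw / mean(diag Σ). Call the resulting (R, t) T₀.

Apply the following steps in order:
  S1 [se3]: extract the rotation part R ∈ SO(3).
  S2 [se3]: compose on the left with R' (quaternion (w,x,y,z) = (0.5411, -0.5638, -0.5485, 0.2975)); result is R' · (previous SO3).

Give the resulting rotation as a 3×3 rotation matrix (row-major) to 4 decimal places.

rotation (matrix) = ((0.1439, 0.3819, -0.9129), (0.0460, -0.9241, -0.3794), (-0.9885, 0.0126, -0.1505))

source (pnp_recover): camera pose = R=[-0.1801 -0.7813 -0.5976; 0.9770 -0.0716 -0.2008; 0.1140 -0.6201 0.7762], t=(0.3200, 0.3100, 5.1501)
after S1 (rot_of_se3): [-0.1801 -0.7813 -0.5976; 0.9770 -0.0716 -0.2008; 0.1140 -0.6201 0.7762]
after S2 (compose_so3): [0.1439 0.3819 -0.9129; 0.0460 -0.9241 -0.3794; -0.9885 0.0126 -0.1505]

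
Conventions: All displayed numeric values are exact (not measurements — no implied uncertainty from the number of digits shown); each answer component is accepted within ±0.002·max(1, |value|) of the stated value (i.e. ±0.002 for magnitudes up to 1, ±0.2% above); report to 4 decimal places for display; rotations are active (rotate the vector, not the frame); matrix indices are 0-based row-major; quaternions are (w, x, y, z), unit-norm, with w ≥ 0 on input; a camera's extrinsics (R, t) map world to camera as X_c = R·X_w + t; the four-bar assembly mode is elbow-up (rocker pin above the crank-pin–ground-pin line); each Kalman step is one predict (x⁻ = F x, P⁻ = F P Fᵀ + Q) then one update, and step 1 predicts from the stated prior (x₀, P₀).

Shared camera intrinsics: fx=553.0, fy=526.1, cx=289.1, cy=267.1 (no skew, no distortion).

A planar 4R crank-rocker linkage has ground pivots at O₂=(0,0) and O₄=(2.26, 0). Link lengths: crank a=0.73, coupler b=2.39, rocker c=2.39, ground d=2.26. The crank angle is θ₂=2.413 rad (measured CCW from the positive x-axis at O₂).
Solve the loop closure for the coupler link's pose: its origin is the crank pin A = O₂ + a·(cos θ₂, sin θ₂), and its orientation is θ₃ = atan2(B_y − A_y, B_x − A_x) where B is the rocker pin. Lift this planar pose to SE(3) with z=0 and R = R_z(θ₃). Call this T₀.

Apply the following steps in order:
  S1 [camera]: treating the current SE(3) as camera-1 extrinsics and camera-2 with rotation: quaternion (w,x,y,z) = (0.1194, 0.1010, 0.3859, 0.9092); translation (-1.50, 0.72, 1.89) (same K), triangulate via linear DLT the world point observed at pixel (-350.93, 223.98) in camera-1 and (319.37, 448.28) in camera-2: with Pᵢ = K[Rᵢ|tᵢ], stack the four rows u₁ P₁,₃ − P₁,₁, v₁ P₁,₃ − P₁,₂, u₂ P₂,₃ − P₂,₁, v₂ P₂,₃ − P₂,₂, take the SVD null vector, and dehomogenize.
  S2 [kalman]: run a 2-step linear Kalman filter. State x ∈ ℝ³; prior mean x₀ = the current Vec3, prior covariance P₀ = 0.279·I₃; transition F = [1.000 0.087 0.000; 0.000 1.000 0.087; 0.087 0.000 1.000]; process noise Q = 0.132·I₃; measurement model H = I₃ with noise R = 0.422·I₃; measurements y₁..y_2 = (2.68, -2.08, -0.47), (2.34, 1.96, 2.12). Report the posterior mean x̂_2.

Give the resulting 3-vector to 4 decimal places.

source (fourbar_fk): coupler pose = R=[0.7239 -0.6899 0.0000; 0.6899 0.7239 0.0000; 0.0000 0.0000 1.0000], t=(-0.5447, 0.4860, 0.0000)
after S1 (triangulate): (-1.3641, 0.4484, 1.5911)
after S2 (kf_track): (1.4092, 0.5730, 1.3473)

result = (1.4092, 0.5730, 1.3473)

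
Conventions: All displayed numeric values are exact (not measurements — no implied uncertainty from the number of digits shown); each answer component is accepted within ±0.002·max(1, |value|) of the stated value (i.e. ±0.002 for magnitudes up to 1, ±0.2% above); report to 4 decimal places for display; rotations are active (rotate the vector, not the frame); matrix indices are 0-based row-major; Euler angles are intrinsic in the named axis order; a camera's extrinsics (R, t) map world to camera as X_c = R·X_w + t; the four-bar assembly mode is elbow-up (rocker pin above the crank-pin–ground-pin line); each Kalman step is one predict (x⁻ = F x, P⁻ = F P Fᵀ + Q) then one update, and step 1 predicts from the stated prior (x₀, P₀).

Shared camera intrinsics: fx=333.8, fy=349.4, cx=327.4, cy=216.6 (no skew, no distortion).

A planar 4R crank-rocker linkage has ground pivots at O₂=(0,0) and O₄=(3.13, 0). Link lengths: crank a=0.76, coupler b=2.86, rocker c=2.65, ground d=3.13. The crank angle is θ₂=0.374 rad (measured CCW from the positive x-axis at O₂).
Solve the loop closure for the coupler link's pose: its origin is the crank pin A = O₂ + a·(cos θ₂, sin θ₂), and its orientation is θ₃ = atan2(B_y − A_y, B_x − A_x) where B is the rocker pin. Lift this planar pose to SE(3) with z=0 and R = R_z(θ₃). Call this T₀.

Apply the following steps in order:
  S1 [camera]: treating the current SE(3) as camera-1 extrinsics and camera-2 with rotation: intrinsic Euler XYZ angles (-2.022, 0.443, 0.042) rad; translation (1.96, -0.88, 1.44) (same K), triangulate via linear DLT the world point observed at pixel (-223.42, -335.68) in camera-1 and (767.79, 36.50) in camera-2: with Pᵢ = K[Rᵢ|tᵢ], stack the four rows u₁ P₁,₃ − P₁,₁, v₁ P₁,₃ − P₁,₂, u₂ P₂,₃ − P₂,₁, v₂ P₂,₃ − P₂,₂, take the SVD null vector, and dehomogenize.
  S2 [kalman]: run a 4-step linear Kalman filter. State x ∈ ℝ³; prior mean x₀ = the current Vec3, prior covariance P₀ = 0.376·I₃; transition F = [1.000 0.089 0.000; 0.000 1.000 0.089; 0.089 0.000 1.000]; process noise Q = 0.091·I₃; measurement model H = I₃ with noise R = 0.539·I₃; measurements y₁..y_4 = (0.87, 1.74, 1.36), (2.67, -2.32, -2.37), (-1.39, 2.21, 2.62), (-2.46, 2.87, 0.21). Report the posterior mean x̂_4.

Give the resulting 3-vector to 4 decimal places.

source (fourbar_fk): coupler pose = R=[0.6039 -0.7970 0.0000; 0.7970 0.6039 0.0000; 0.0000 0.0000 1.0000], t=(0.7075, 0.2777, 0.0000)
after S1 (triangulate): (-1.2569, 0.4934, 0.2696)
after S2 (kf_track): (-0.6773, 1.4029, 0.5184)

result = (-0.6773, 1.4029, 0.5184)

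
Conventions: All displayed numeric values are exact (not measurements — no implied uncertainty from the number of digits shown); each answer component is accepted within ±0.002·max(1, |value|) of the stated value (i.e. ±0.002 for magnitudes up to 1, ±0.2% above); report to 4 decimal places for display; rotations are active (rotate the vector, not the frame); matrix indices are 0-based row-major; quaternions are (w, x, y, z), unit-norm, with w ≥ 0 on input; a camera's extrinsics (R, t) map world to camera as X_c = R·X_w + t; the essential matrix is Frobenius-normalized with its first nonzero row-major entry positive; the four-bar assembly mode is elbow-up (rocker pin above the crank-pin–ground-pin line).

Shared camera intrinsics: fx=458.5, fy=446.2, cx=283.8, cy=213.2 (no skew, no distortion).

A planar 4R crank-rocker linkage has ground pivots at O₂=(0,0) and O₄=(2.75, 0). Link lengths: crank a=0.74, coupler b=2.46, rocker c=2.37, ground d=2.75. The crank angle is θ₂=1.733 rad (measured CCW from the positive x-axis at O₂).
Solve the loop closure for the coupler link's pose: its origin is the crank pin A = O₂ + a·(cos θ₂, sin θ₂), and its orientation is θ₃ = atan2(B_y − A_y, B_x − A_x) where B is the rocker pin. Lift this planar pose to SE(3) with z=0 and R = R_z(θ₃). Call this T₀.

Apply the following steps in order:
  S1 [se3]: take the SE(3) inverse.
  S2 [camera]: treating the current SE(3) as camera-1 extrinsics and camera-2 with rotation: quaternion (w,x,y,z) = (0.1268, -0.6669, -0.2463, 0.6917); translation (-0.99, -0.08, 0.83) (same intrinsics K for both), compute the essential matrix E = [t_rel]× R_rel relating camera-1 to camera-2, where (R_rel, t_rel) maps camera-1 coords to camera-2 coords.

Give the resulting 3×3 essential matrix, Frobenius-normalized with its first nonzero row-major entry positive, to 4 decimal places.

source (fourbar_fk): coupler pose = R=[0.8034 -0.5955 0.0000; 0.5955 0.8034 0.0000; 0.0000 0.0000 1.0000], t=(-0.1195, 0.7303, 0.0000)
after S1 (invert_se3): R=[0.8034 0.5955 0.0000; -0.5955 0.8034 0.0000; 0.0000 0.0000 1.0000], t=(-0.3389, -0.6578, 0.0000)
after S2 (essential): [0.4467 0.2600 0.0576; -0.4678 0.1016 -0.3097; 0.0594 0.5406 -0.3298]

matrix = [0.4467 0.2600 0.0576; -0.4678 0.1016 -0.3097; 0.0594 0.5406 -0.3298]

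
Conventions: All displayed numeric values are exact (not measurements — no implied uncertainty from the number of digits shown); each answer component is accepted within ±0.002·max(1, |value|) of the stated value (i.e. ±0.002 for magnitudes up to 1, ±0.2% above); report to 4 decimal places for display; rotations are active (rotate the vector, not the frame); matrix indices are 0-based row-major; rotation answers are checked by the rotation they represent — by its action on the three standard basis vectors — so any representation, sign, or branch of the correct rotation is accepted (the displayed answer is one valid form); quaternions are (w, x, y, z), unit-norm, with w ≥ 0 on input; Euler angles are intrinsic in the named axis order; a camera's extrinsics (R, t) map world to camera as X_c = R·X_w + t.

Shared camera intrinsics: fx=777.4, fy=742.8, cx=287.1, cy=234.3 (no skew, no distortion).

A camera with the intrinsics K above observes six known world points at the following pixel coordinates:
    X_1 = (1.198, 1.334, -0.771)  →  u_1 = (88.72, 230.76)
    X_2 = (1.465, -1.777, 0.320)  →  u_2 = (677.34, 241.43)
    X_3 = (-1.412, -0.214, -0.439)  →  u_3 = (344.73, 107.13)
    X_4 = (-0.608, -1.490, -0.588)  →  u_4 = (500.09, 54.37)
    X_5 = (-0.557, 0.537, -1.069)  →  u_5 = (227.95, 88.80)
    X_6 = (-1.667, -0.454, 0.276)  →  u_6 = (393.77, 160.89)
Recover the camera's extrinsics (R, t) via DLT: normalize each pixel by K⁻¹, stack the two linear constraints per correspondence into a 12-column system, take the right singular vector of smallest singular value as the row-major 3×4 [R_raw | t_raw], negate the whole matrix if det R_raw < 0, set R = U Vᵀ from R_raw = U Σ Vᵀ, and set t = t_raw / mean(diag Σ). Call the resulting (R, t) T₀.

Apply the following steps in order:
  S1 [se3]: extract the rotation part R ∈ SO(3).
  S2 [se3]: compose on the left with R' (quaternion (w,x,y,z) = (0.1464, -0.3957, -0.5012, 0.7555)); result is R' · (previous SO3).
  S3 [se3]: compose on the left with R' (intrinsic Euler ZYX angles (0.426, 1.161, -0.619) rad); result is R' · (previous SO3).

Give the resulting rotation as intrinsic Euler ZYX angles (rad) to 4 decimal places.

source (pnp_recover): camera pose = R=[-0.0484 -0.9320 0.3593; 0.3659 0.3182 0.8746; -0.9294 0.1738 0.3256], t=(0.4001, -0.2100, 5.7497)
after S1 (rot_of_se3): [-0.0484 -0.9320 0.3593; 0.3659 0.3182 0.8746; -0.9294 0.1738 0.3256]
after S2 (compose_so3): [0.7875 0.5265 -0.3204; 0.3999 -0.8320 -0.3846; -0.4691 0.1747 -0.8657]
after S3 (compose_so3): [-0.2493 0.9512 -0.1818; -0.0544 -0.2012 -0.9780; -0.9669 -0.2339 0.1018]

rotation (euler_zyx) = (-2.9269, 1.3128, -1.1601)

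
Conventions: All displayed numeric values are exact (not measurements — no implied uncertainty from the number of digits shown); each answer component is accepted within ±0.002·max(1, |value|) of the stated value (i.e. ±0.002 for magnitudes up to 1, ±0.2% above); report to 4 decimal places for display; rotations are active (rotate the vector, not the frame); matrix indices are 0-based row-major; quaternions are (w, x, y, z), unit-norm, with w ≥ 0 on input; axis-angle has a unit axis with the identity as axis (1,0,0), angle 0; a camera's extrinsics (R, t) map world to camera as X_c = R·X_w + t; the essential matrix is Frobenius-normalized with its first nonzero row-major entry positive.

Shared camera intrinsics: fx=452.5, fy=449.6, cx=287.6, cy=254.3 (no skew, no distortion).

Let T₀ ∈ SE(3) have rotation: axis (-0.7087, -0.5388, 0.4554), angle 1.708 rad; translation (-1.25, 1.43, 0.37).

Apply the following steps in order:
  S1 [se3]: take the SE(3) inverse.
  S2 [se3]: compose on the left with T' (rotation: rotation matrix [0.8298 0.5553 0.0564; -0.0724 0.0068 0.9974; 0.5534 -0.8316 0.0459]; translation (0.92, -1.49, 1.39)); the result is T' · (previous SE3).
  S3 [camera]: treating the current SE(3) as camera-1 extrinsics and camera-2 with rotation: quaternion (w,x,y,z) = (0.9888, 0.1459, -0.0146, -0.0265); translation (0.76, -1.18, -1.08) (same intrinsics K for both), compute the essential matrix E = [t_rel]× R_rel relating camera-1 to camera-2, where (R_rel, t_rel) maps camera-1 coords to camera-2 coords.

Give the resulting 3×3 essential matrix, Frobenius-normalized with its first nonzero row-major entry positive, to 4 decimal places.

matrix = [0.3266 0.1193 -0.0366; -0.2005 0.4139 0.5340; -0.5485 -0.2823 -0.0246]

after S1 (invert_se3): R=[0.4342 0.8852 0.1669; -0.0171 0.1933 -0.9810; -0.9006 0.4231 0.0990], t=(-0.7848, 0.0653, -1.7675)
after S2 (compose_se3): R=[0.3000 0.8657 -0.4007; -0.9298 0.3592 0.0800; 0.2132 0.3486 0.9127], t=(0.2053, -3.1956, 0.8203)
after S3 (essential): [0.3266 0.1193 -0.0366; -0.2005 0.4139 0.5340; -0.5485 -0.2823 -0.0246]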